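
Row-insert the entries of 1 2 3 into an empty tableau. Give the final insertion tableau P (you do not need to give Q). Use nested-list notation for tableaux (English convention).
P = [[1, 2, 3]]

Insert 1: appended to row 1. P = [[1]].
Insert 2: appended to row 1. P = [[1, 2]].
Insert 3: appended to row 1. P = [[1, 2, 3]].

So P = [[1, 2, 3]].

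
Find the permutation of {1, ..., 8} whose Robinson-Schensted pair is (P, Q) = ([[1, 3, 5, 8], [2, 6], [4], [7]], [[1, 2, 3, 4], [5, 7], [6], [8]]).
2 4 7 8 6 3 5 1

Reverse the RSK construction: for i from n down to 1, find the cell of Q containing i, remove the entry at that cell from P, and reverse-bump it up through P; the value ejected from row 1 is w(i).

Step i=8: Q has 8 at row 4, column 1; remove 7 from row 4 of P and reverse-bump: 7 enters row 3 and ejects 4; 4 enters row 2 and ejects 2; 2 enters row 1 and ejects 1. So w(8) = 1. P is now [[2, 3, 5, 8], [4, 6], [7]].
Step i=7: Q has 7 at row 2, column 2; remove 6 from row 2 of P and reverse-bump: 6 enters row 1 and ejects 5. So w(7) = 5. P is now [[2, 3, 6, 8], [4], [7]].
Step i=6: Q has 6 at row 3, column 1; remove 7 from row 3 of P and reverse-bump: 7 enters row 2 and ejects 4; 4 enters row 1 and ejects 3. So w(6) = 3. P is now [[2, 4, 6, 8], [7]].
Step i=5: Q has 5 at row 2, column 1; remove 7 from row 2 of P and reverse-bump: 7 enters row 1 and ejects 6. So w(5) = 6. P is now [[2, 4, 7, 8]].
Step i=4: Q has 4 at row 1, column 4; remove that cell from P, ejecting 8. So w(4) = 8. P is now [[2, 4, 7]].
Step i=3: Q has 3 at row 1, column 3; remove that cell from P, ejecting 7. So w(3) = 7. P is now [[2, 4]].
Step i=2: Q has 2 at row 1, column 2; remove that cell from P, ejecting 4. So w(2) = 4. P is now [[2]].
Step i=1: Q has 1 at row 1, column 1; remove that cell from P, ejecting 2. So w(1) = 2. P is now [].

So w = 2 4 7 8 6 3 5 1.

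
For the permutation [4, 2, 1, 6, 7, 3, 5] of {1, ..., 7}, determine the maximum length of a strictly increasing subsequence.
3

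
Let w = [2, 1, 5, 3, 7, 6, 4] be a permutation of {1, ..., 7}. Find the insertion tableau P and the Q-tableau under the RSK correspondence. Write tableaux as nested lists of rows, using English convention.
P = [[1, 3, 4], [2, 5, 6], [7]], Q = [[1, 3, 5], [2, 4, 6], [7]]

Insert each entry of the permutation into P by Schensted row insertion, recording in Q the position of each new cell.

Insert 2: appended to row 1. P = [[2]].
Insert 1: 1 bumps 2 from row 1; 2 starts row 2. P = [[1], [2]].
Insert 5: appended to row 1. P = [[1, 5], [2]].
Insert 3: 3 bumps 5 from row 1; 5 appends to row 2. P = [[1, 3], [2, 5]].
Insert 7: appended to row 1. P = [[1, 3, 7], [2, 5]].
Insert 6: 6 bumps 7 from row 1; 7 appends to row 2. P = [[1, 3, 6], [2, 5, 7]].
Insert 4: 4 bumps 6 from row 1; 6 bumps 7 from row 2; 7 starts row 3. P = [[1, 3, 4], [2, 5, 6], [7]].

So P = [[1, 3, 4], [2, 5, 6], [7]], Q = [[1, 3, 5], [2, 4, 6], [7]].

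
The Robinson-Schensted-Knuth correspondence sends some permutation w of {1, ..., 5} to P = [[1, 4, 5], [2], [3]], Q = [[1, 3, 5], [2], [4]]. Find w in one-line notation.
3 2 4 1 5

Reverse the RSK construction: for i from n down to 1, find the cell of Q containing i, remove the entry at that cell from P, and reverse-bump it up through P; the value ejected from row 1 is w(i).

Step i=5: Q has 5 at row 1, column 3; remove that cell from P, ejecting 5. So w(5) = 5. P is now [[1, 4], [2], [3]].
Step i=4: Q has 4 at row 3, column 1; remove 3 from row 3 of P and reverse-bump: 3 enters row 2 and ejects 2; 2 enters row 1 and ejects 1. So w(4) = 1. P is now [[2, 4], [3]].
Step i=3: Q has 3 at row 1, column 2; remove that cell from P, ejecting 4. So w(3) = 4. P is now [[2], [3]].
Step i=2: Q has 2 at row 2, column 1; remove 3 from row 2 of P and reverse-bump: 3 enters row 1 and ejects 2. So w(2) = 2. P is now [[3]].
Step i=1: Q has 1 at row 1, column 1; remove that cell from P, ejecting 3. So w(1) = 3. P is now [].

So w = 3 2 4 1 5.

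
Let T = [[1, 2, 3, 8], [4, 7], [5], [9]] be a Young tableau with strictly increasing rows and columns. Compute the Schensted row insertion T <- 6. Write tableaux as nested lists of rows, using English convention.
[[1, 2, 3, 6], [4, 7, 8], [5], [9]]

In row 1, 6 replaces 8 (the leftmost entry greater than 6); 8 is bumped to row 2. 8 is appended to row 2. The new tableau is [[1, 2, 3, 6], [4, 7, 8], [5], [9]].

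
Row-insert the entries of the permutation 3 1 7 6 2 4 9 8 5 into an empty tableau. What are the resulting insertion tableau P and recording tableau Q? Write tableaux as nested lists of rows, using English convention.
Insert each entry of the permutation into P by Schensted row insertion, recording in Q the position of each new cell.

Insert 3: appended to row 1. P = [[3]].
Insert 1: 1 bumps 3 from row 1; 3 starts row 2. P = [[1], [3]].
Insert 7: appended to row 1. P = [[1, 7], [3]].
Insert 6: 6 bumps 7 from row 1; 7 appends to row 2. P = [[1, 6], [3, 7]].
Insert 2: 2 bumps 6 from row 1; 6 bumps 7 from row 2; 7 starts row 3. P = [[1, 2], [3, 6], [7]].
Insert 4: appended to row 1. P = [[1, 2, 4], [3, 6], [7]].
Insert 9: appended to row 1. P = [[1, 2, 4, 9], [3, 6], [7]].
Insert 8: 8 bumps 9 from row 1; 9 appends to row 2. P = [[1, 2, 4, 8], [3, 6, 9], [7]].
Insert 5: 5 bumps 8 from row 1; 8 bumps 9 from row 2; 9 appends to row 3. P = [[1, 2, 4, 5], [3, 6, 8], [7, 9]].

So P = [[1, 2, 4, 5], [3, 6, 8], [7, 9]], Q = [[1, 3, 6, 7], [2, 4, 8], [5, 9]].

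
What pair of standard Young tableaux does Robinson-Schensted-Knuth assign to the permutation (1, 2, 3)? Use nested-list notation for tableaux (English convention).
P = [[1, 2, 3]], Q = [[1, 2, 3]]

Insert each entry of the permutation into P by Schensted row insertion, recording in Q the position of each new cell.

Insert 1: appended to row 1. P = [[1]], Q = [[1]].
Insert 2: appended to row 1. P = [[1, 2]], Q = [[1, 2]].
Insert 3: appended to row 1. P = [[1, 2, 3]], Q = [[1, 2, 3]].

So P = [[1, 2, 3]], Q = [[1, 2, 3]].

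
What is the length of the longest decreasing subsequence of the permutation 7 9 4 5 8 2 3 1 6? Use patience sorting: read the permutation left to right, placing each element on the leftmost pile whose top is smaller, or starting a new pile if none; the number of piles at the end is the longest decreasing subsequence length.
4

7: new pile. tops = [7]
9: onto pile 1 (replacing 7). tops = [9]
4: new pile. tops = [9, 4]
5: onto pile 2 (replacing 4). tops = [9, 5]
8: onto pile 2 (replacing 5). tops = [9, 8]
2: new pile. tops = [9, 8, 2]
3: onto pile 3 (replacing 2). tops = [9, 8, 3]
1: new pile. tops = [9, 8, 3, 1]
6: onto pile 3 (replacing 3). tops = [9, 8, 6, 1]

4 piles, so the longest decreasing subsequence has length 4.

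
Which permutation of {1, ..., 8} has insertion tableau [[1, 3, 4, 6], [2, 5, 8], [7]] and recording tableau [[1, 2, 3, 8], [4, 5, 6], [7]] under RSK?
2 7 8 1 3 5 4 6

Reverse the RSK construction: for i from n down to 1, find the cell of Q containing i, remove the entry at that cell from P, and reverse-bump it up through P; the value ejected from row 1 is w(i).

Step i=8: Q has 8 at row 1, column 4; remove that cell from P, ejecting 6. So w(8) = 6. P is now [[1, 3, 4], [2, 5, 8], [7]].
Step i=7: Q has 7 at row 3, column 1; remove 7 from row 3 of P and reverse-bump: 7 enters row 2 and ejects 5; 5 enters row 1 and ejects 4. So w(7) = 4. P is now [[1, 3, 5], [2, 7, 8]].
Step i=6: Q has 6 at row 2, column 3; remove 8 from row 2 of P and reverse-bump: 8 enters row 1 and ejects 5. So w(6) = 5. P is now [[1, 3, 8], [2, 7]].
Step i=5: Q has 5 at row 2, column 2; remove 7 from row 2 of P and reverse-bump: 7 enters row 1 and ejects 3. So w(5) = 3. P is now [[1, 7, 8], [2]].
Step i=4: Q has 4 at row 2, column 1; remove 2 from row 2 of P and reverse-bump: 2 enters row 1 and ejects 1. So w(4) = 1. P is now [[2, 7, 8]].
Step i=3: Q has 3 at row 1, column 3; remove that cell from P, ejecting 8. So w(3) = 8. P is now [[2, 7]].
Step i=2: Q has 2 at row 1, column 2; remove that cell from P, ejecting 7. So w(2) = 7. P is now [[2]].
Step i=1: Q has 1 at row 1, column 1; remove that cell from P, ejecting 2. So w(1) = 2. P is now [].

So w = 2 7 8 1 3 5 4 6.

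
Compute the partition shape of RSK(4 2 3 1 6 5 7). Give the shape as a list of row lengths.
[4, 2, 1]

Row-insert each entry into an empty tableau.

After inserting 4: P = [[4]].
After inserting 2: P = [[2], [4]].
After inserting 3: P = [[2, 3], [4]].
After inserting 1: P = [[1, 3], [2], [4]].
After inserting 6: P = [[1, 3, 6], [2], [4]].
After inserting 5: P = [[1, 3, 5], [2, 6], [4]].
After inserting 7: P = [[1, 3, 5, 7], [2, 6], [4]].

The final insertion tableau P = [[1, 3, 5, 7], [2, 6], [4]] has shape [4, 2, 1].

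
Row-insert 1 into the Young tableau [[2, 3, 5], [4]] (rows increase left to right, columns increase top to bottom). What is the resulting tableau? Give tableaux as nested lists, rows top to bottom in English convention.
[[1, 3, 5], [2], [4]]

In row 1, 1 replaces 2 (the leftmost entry greater than 1); 2 is bumped to row 2. In row 2, 2 replaces 4 (the leftmost entry greater than 2); 4 is bumped to row 3. 4 starts a new row 3. The new tableau is [[1, 3, 5], [2], [4]].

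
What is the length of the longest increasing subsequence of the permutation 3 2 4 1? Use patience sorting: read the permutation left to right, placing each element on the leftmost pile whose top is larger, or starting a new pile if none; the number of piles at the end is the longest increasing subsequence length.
3: new pile. tops = [3]
2: onto pile 1 (replacing 3). tops = [2]
4: new pile. tops = [2, 4]
1: onto pile 1 (replacing 2). tops = [1, 4]

2 piles, so the longest increasing subsequence has length 2.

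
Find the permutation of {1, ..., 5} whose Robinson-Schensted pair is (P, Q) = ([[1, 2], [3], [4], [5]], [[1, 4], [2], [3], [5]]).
5 4 1 3 2

Reverse the RSK construction: for i from n down to 1, find the cell of Q containing i, remove the entry at that cell from P, and reverse-bump it up through P; the value ejected from row 1 is w(i).

Step i=5: Q has 5 at row 4, column 1; remove 5 from row 4 of P and reverse-bump: 5 enters row 3 and ejects 4; 4 enters row 2 and ejects 3; 3 enters row 1 and ejects 2. So w(5) = 2. P is now [[1, 3], [4], [5]].
Step i=4: Q has 4 at row 1, column 2; remove that cell from P, ejecting 3. So w(4) = 3. P is now [[1], [4], [5]].
Step i=3: Q has 3 at row 3, column 1; remove 5 from row 3 of P and reverse-bump: 5 enters row 2 and ejects 4; 4 enters row 1 and ejects 1. So w(3) = 1. P is now [[4], [5]].
Step i=2: Q has 2 at row 2, column 1; remove 5 from row 2 of P and reverse-bump: 5 enters row 1 and ejects 4. So w(2) = 4. P is now [[5]].
Step i=1: Q has 1 at row 1, column 1; remove that cell from P, ejecting 5. So w(1) = 5. P is now [].

So w = 5 4 1 3 2.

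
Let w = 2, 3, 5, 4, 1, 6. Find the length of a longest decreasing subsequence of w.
3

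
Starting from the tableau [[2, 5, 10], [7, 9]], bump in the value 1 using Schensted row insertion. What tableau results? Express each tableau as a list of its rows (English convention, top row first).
In row 1, 1 replaces 2 (the leftmost entry greater than 1); 2 is bumped to row 2. In row 2, 2 replaces 7 (the leftmost entry greater than 2); 7 is bumped to row 3. 7 starts a new row 3. The new tableau is [[1, 5, 10], [2, 9], [7]].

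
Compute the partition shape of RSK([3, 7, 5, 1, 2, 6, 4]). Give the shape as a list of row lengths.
Row-insert each entry into an empty tableau.

After inserting 3: P = [[3]].
After inserting 7: P = [[3, 7]].
After inserting 5: P = [[3, 5], [7]].
After inserting 1: P = [[1, 5], [3], [7]].
After inserting 2: P = [[1, 2], [3, 5], [7]].
After inserting 6: P = [[1, 2, 6], [3, 5], [7]].
After inserting 4: P = [[1, 2, 4], [3, 5, 6], [7]].

The final insertion tableau P = [[1, 2, 4], [3, 5, 6], [7]] has shape [3, 3, 1].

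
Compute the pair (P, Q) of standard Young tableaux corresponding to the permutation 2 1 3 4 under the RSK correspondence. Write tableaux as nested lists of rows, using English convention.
Insert each entry of the permutation into P by Schensted row insertion, recording in Q the position of each new cell.

Insert 2: appended to row 1. P = [[2]].
Insert 1: 1 bumps 2 from row 1; 2 starts row 2. P = [[1], [2]].
Insert 3: appended to row 1. P = [[1, 3], [2]].
Insert 4: appended to row 1. P = [[1, 3, 4], [2]].

So P = [[1, 3, 4], [2]], Q = [[1, 3, 4], [2]].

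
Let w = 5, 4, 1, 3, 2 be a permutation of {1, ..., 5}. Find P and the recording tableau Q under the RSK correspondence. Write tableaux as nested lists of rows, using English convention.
Insert each entry of the permutation into P by Schensted row insertion, recording in Q the position of each new cell.

Insert 5: appended to row 1. P = [[5]].
Insert 4: 4 bumps 5 from row 1; 5 starts row 2. P = [[4], [5]].
Insert 1: 1 bumps 4 from row 1; 4 bumps 5 from row 2; 5 starts row 3. P = [[1], [4], [5]].
Insert 3: appended to row 1. P = [[1, 3], [4], [5]].
Insert 2: 2 bumps 3 from row 1; 3 bumps 4 from row 2; 4 bumps 5 from row 3; 5 starts row 4. P = [[1, 2], [3], [4], [5]].

So P = [[1, 2], [3], [4], [5]], Q = [[1, 4], [2], [3], [5]].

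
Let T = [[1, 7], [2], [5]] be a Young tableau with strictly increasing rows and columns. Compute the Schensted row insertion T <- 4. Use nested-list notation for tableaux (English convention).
[[1, 4], [2, 7], [5]]

In row 1, 4 replaces 7 (the leftmost entry greater than 4); 7 is bumped to row 2. 7 is appended to row 2. The new tableau is [[1, 4], [2, 7], [5]].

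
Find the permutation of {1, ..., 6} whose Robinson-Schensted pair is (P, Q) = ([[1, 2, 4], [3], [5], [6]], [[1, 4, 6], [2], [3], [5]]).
Reverse the RSK construction: for i from n down to 1, find the cell of Q containing i, remove the entry at that cell from P, and reverse-bump it up through P; the value ejected from row 1 is w(i).

Step i=6: Q has 6 at row 1, column 3; remove that cell from P, ejecting 4. So w(6) = 4. P is now [[1, 2], [3], [5], [6]].
Step i=5: Q has 5 at row 4, column 1; remove 6 from row 4 of P and reverse-bump: 6 enters row 3 and ejects 5; 5 enters row 2 and ejects 3; 3 enters row 1 and ejects 2. So w(5) = 2. P is now [[1, 3], [5], [6]].
Step i=4: Q has 4 at row 1, column 2; remove that cell from P, ejecting 3. So w(4) = 3. P is now [[1], [5], [6]].
Step i=3: Q has 3 at row 3, column 1; remove 6 from row 3 of P and reverse-bump: 6 enters row 2 and ejects 5; 5 enters row 1 and ejects 1. So w(3) = 1. P is now [[5], [6]].
Step i=2: Q has 2 at row 2, column 1; remove 6 from row 2 of P and reverse-bump: 6 enters row 1 and ejects 5. So w(2) = 5. P is now [[6]].
Step i=1: Q has 1 at row 1, column 1; remove that cell from P, ejecting 6. So w(1) = 6. P is now [].

So w = 6 5 1 3 2 4.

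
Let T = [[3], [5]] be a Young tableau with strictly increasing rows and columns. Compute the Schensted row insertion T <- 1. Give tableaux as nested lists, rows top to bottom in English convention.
[[1], [3], [5]]

In row 1, 1 replaces 3 (the leftmost entry greater than 1); 3 is bumped to row 2. In row 2, 3 replaces 5 (the leftmost entry greater than 3); 5 is bumped to row 3. 5 starts a new row 3. The new tableau is [[1], [3], [5]].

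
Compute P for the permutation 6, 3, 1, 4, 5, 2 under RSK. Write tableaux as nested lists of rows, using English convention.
P = [[1, 2, 5], [3, 4], [6]]

Insert 6: appended to row 1. P = [[6]].
Insert 3: 3 bumps 6 from row 1; 6 starts row 2. P = [[3], [6]].
Insert 1: 1 bumps 3 from row 1; 3 bumps 6 from row 2; 6 starts row 3. P = [[1], [3], [6]].
Insert 4: appended to row 1. P = [[1, 4], [3], [6]].
Insert 5: appended to row 1. P = [[1, 4, 5], [3], [6]].
Insert 2: 2 bumps 4 from row 1; 4 appends to row 2. P = [[1, 2, 5], [3, 4], [6]].

So P = [[1, 2, 5], [3, 4], [6]].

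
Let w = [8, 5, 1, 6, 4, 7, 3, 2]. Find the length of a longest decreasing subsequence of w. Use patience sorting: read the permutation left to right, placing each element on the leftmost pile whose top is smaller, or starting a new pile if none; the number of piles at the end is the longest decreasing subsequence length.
5

8: new pile. tops = [8]
5: new pile. tops = [8, 5]
1: new pile. tops = [8, 5, 1]
6: onto pile 2 (replacing 5). tops = [8, 6, 1]
4: onto pile 3 (replacing 1). tops = [8, 6, 4]
7: onto pile 2 (replacing 6). tops = [8, 7, 4]
3: new pile. tops = [8, 7, 4, 3]
2: new pile. tops = [8, 7, 4, 3, 2]

5 piles, so the longest decreasing subsequence has length 5.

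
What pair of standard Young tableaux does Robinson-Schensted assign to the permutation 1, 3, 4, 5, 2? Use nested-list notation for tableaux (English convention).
P = [[1, 2, 4, 5], [3]], Q = [[1, 2, 3, 4], [5]]

Insert each entry of the permutation into P by Schensted row insertion, recording in Q the position of each new cell.

Insert 1: appended to row 1. P = [[1]], Q = [[1]].
Insert 3: appended to row 1. P = [[1, 3]], Q = [[1, 2]].
Insert 4: appended to row 1. P = [[1, 3, 4]], Q = [[1, 2, 3]].
Insert 5: appended to row 1. P = [[1, 3, 4, 5]], Q = [[1, 2, 3, 4]].
Insert 2: 2 bumps 3 from row 1; 3 starts row 2. P = [[1, 2, 4, 5], [3]], Q = [[1, 2, 3, 4], [5]].

So P = [[1, 2, 4, 5], [3]], Q = [[1, 2, 3, 4], [5]].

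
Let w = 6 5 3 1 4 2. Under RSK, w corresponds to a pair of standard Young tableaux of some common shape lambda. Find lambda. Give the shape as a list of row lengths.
[2, 2, 1, 1]

Row-insert each entry into an empty tableau.

After inserting 6: P = [[6]].
After inserting 5: P = [[5], [6]].
After inserting 3: P = [[3], [5], [6]].
After inserting 1: P = [[1], [3], [5], [6]].
After inserting 4: P = [[1, 4], [3], [5], [6]].
After inserting 2: P = [[1, 2], [3, 4], [5], [6]].

The final insertion tableau P = [[1, 2], [3, 4], [5], [6]] has shape [2, 2, 1, 1].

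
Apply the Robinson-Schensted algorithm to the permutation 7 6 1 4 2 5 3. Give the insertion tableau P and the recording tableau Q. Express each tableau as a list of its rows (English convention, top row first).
Insert each entry of the permutation into P by Schensted row insertion, recording in Q the position of each new cell.

Insert 7: appended to row 1. P = [[7]], Q = [[1]].
Insert 6: 6 bumps 7 from row 1; 7 starts row 2. P = [[6], [7]], Q = [[1], [2]].
Insert 1: 1 bumps 6 from row 1; 6 bumps 7 from row 2; 7 starts row 3. P = [[1], [6], [7]], Q = [[1], [2], [3]].
Insert 4: appended to row 1. P = [[1, 4], [6], [7]], Q = [[1, 4], [2], [3]].
Insert 2: 2 bumps 4 from row 1; 4 bumps 6 from row 2; 6 bumps 7 from row 3; 7 starts row 4. P = [[1, 2], [4], [6], [7]], Q = [[1, 4], [2], [3], [5]].
Insert 5: appended to row 1. P = [[1, 2, 5], [4], [6], [7]], Q = [[1, 4, 6], [2], [3], [5]].
Insert 3: 3 bumps 5 from row 1; 5 appends to row 2. P = [[1, 2, 3], [4, 5], [6], [7]], Q = [[1, 4, 6], [2, 7], [3], [5]].

So P = [[1, 2, 3], [4, 5], [6], [7]], Q = [[1, 4, 6], [2, 7], [3], [5]].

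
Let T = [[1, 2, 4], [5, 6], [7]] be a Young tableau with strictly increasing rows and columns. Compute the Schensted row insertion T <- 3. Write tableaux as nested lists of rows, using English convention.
In row 1, 3 replaces 4 (the leftmost entry greater than 3); 4 is bumped to row 2. In row 2, 4 replaces 5 (the leftmost entry greater than 4); 5 is bumped to row 3. In row 3, 5 replaces 7 (the leftmost entry greater than 5); 7 is bumped to row 4. 7 starts a new row 4. The new tableau is [[1, 2, 3], [4, 6], [5], [7]].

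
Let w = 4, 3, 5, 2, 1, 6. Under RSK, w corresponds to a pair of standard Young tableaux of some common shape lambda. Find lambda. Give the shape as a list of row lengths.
RSK row insertion gives P = [[1, 5, 6], [2], [3], [4]], which has shape [3, 1, 1, 1].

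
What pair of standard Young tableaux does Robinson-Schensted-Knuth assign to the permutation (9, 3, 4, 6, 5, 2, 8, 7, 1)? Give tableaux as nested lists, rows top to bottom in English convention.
P = [[1, 4, 5, 7], [2, 8], [3], [6], [9]], Q = [[1, 3, 4, 7], [2, 8], [5], [6], [9]]

Insert each entry of the permutation into P by Schensted row insertion, recording in Q the position of each new cell.

Insert 9: appended to row 1. P = [[9]], Q = [[1]].
Insert 3: 3 bumps 9 from row 1; 9 starts row 2. P = [[3], [9]], Q = [[1], [2]].
Insert 4: appended to row 1. P = [[3, 4], [9]], Q = [[1, 3], [2]].
Insert 6: appended to row 1. P = [[3, 4, 6], [9]], Q = [[1, 3, 4], [2]].
Insert 5: 5 bumps 6 from row 1; 6 bumps 9 from row 2; 9 starts row 3. P = [[3, 4, 5], [6], [9]], Q = [[1, 3, 4], [2], [5]].
Insert 2: 2 bumps 3 from row 1; 3 bumps 6 from row 2; 6 bumps 9 from row 3; 9 starts row 4. P = [[2, 4, 5], [3], [6], [9]], Q = [[1, 3, 4], [2], [5], [6]].
Insert 8: appended to row 1. P = [[2, 4, 5, 8], [3], [6], [9]], Q = [[1, 3, 4, 7], [2], [5], [6]].
Insert 7: 7 bumps 8 from row 1; 8 appends to row 2. P = [[2, 4, 5, 7], [3, 8], [6], [9]], Q = [[1, 3, 4, 7], [2, 8], [5], [6]].
Insert 1: 1 bumps 2 from row 1; 2 bumps 3 from row 2; 3 bumps 6 from row 3; 6 bumps 9 from row 4; 9 starts row 5. P = [[1, 4, 5, 7], [2, 8], [3], [6], [9]], Q = [[1, 3, 4, 7], [2, 8], [5], [6], [9]].

So P = [[1, 4, 5, 7], [2, 8], [3], [6], [9]], Q = [[1, 3, 4, 7], [2, 8], [5], [6], [9]].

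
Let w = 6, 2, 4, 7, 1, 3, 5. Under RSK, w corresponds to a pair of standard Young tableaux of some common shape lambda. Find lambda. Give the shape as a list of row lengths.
Row-insert each entry into an empty tableau.

After inserting 6: P = [[6]].
After inserting 2: P = [[2], [6]].
After inserting 4: P = [[2, 4], [6]].
After inserting 7: P = [[2, 4, 7], [6]].
After inserting 1: P = [[1, 4, 7], [2], [6]].
After inserting 3: P = [[1, 3, 7], [2, 4], [6]].
After inserting 5: P = [[1, 3, 5], [2, 4, 7], [6]].

The final insertion tableau P = [[1, 3, 5], [2, 4, 7], [6]] has shape [3, 3, 1].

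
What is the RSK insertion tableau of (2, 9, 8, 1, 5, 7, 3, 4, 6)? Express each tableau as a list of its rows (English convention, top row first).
P = [[1, 3, 4, 6], [2, 5, 7], [8], [9]]

Insert 2: appended to row 1. P = [[2]].
Insert 9: appended to row 1. P = [[2, 9]].
Insert 8: 8 bumps 9 from row 1; 9 starts row 2. P = [[2, 8], [9]].
Insert 1: 1 bumps 2 from row 1; 2 bumps 9 from row 2; 9 starts row 3. P = [[1, 8], [2], [9]].
Insert 5: 5 bumps 8 from row 1; 8 appends to row 2. P = [[1, 5], [2, 8], [9]].
Insert 7: appended to row 1. P = [[1, 5, 7], [2, 8], [9]].
Insert 3: 3 bumps 5 from row 1; 5 bumps 8 from row 2; 8 bumps 9 from row 3; 9 starts row 4. P = [[1, 3, 7], [2, 5], [8], [9]].
Insert 4: 4 bumps 7 from row 1; 7 appends to row 2. P = [[1, 3, 4], [2, 5, 7], [8], [9]].
Insert 6: appended to row 1. P = [[1, 3, 4, 6], [2, 5, 7], [8], [9]].

So P = [[1, 3, 4, 6], [2, 5, 7], [8], [9]].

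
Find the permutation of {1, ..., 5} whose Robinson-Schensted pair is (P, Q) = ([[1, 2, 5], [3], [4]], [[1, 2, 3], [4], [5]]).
Reverse the RSK construction: for i from n down to 1, find the cell of Q containing i, remove the entry at that cell from P, and reverse-bump it up through P; the value ejected from row 1 is w(i).

Step i=5: Q has 5 at row 3, column 1; remove 4 from row 3 of P and reverse-bump: 4 enters row 2 and ejects 3; 3 enters row 1 and ejects 2. So w(5) = 2. P is now [[1, 3, 5], [4]].
Step i=4: Q has 4 at row 2, column 1; remove 4 from row 2 of P and reverse-bump: 4 enters row 1 and ejects 3. So w(4) = 3. P is now [[1, 4, 5]].
Step i=3: Q has 3 at row 1, column 3; remove that cell from P, ejecting 5. So w(3) = 5. P is now [[1, 4]].
Step i=2: Q has 2 at row 1, column 2; remove that cell from P, ejecting 4. So w(2) = 4. P is now [[1]].
Step i=1: Q has 1 at row 1, column 1; remove that cell from P, ejecting 1. So w(1) = 1. P is now [].

So w = 1 4 5 3 2.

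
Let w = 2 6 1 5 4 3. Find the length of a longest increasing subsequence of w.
2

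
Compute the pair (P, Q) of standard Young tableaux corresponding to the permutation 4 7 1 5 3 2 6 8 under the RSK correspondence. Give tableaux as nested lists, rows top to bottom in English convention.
P = [[1, 2, 6, 8], [3, 5], [4], [7]], Q = [[1, 2, 7, 8], [3, 4], [5], [6]]

Insert each entry of the permutation into P by Schensted row insertion, recording in Q the position of each new cell.

Insert 4: appended to row 1. P = [[4]], Q = [[1]].
Insert 7: appended to row 1. P = [[4, 7]], Q = [[1, 2]].
Insert 1: 1 bumps 4 from row 1; 4 starts row 2. P = [[1, 7], [4]], Q = [[1, 2], [3]].
Insert 5: 5 bumps 7 from row 1; 7 appends to row 2. P = [[1, 5], [4, 7]], Q = [[1, 2], [3, 4]].
Insert 3: 3 bumps 5 from row 1; 5 bumps 7 from row 2; 7 starts row 3. P = [[1, 3], [4, 5], [7]], Q = [[1, 2], [3, 4], [5]].
Insert 2: 2 bumps 3 from row 1; 3 bumps 4 from row 2; 4 bumps 7 from row 3; 7 starts row 4. P = [[1, 2], [3, 5], [4], [7]], Q = [[1, 2], [3, 4], [5], [6]].
Insert 6: appended to row 1. P = [[1, 2, 6], [3, 5], [4], [7]], Q = [[1, 2, 7], [3, 4], [5], [6]].
Insert 8: appended to row 1. P = [[1, 2, 6, 8], [3, 5], [4], [7]], Q = [[1, 2, 7, 8], [3, 4], [5], [6]].

So P = [[1, 2, 6, 8], [3, 5], [4], [7]], Q = [[1, 2, 7, 8], [3, 4], [5], [6]].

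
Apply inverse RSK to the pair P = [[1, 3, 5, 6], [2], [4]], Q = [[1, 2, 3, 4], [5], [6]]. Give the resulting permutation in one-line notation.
Reverse the RSK construction: for i from n down to 1, find the cell of Q containing i, remove the entry at that cell from P, and reverse-bump it up through P; the value ejected from row 1 is w(i).

Step i=6: Q has 6 at row 3, column 1; remove 4 from row 3 of P and reverse-bump: 4 enters row 2 and ejects 2; 2 enters row 1 and ejects 1. So w(6) = 1. P is now [[2, 3, 5, 6], [4]].
Step i=5: Q has 5 at row 2, column 1; remove 4 from row 2 of P and reverse-bump: 4 enters row 1 and ejects 3. So w(5) = 3. P is now [[2, 4, 5, 6]].
Step i=4: Q has 4 at row 1, column 4; remove that cell from P, ejecting 6. So w(4) = 6. P is now [[2, 4, 5]].
Step i=3: Q has 3 at row 1, column 3; remove that cell from P, ejecting 5. So w(3) = 5. P is now [[2, 4]].
Step i=2: Q has 2 at row 1, column 2; remove that cell from P, ejecting 4. So w(2) = 4. P is now [[2]].
Step i=1: Q has 1 at row 1, column 1; remove that cell from P, ejecting 2. So w(1) = 2. P is now [].

So w = 2 4 5 6 3 1.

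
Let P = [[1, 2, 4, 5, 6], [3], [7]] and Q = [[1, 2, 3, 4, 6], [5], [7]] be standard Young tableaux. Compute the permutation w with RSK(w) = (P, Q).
1 3 4 7 5 6 2

Reverse the RSK construction: for i from n down to 1, find the cell of Q containing i, remove the entry at that cell from P, and reverse-bump it up through P; the value ejected from row 1 is w(i).

Step i=7: Q has 7 at row 3, column 1; remove 7 from row 3 of P and reverse-bump: 7 enters row 2 and ejects 3; 3 enters row 1 and ejects 2. So w(7) = 2. P is now [[1, 3, 4, 5, 6], [7]].
Step i=6: Q has 6 at row 1, column 5; remove that cell from P, ejecting 6. So w(6) = 6. P is now [[1, 3, 4, 5], [7]].
Step i=5: Q has 5 at row 2, column 1; remove 7 from row 2 of P and reverse-bump: 7 enters row 1 and ejects 5. So w(5) = 5. P is now [[1, 3, 4, 7]].
Step i=4: Q has 4 at row 1, column 4; remove that cell from P, ejecting 7. So w(4) = 7. P is now [[1, 3, 4]].
Step i=3: Q has 3 at row 1, column 3; remove that cell from P, ejecting 4. So w(3) = 4. P is now [[1, 3]].
Step i=2: Q has 2 at row 1, column 2; remove that cell from P, ejecting 3. So w(2) = 3. P is now [[1]].
Step i=1: Q has 1 at row 1, column 1; remove that cell from P, ejecting 1. So w(1) = 1. P is now [].

So w = 1 3 4 7 5 6 2.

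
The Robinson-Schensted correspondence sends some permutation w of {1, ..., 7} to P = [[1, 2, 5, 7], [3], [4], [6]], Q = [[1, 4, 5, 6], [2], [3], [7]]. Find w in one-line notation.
6 4 1 3 5 7 2

Reverse the RSK construction: for i from n down to 1, find the cell of Q containing i, remove the entry at that cell from P, and reverse-bump it up through P; the value ejected from row 1 is w(i).

Step i=7: Q has 7 at row 4, column 1; remove 6 from row 4 of P and reverse-bump: 6 enters row 3 and ejects 4; 4 enters row 2 and ejects 3; 3 enters row 1 and ejects 2. So w(7) = 2. P is now [[1, 3, 5, 7], [4], [6]].
Step i=6: Q has 6 at row 1, column 4; remove that cell from P, ejecting 7. So w(6) = 7. P is now [[1, 3, 5], [4], [6]].
Step i=5: Q has 5 at row 1, column 3; remove that cell from P, ejecting 5. So w(5) = 5. P is now [[1, 3], [4], [6]].
Step i=4: Q has 4 at row 1, column 2; remove that cell from P, ejecting 3. So w(4) = 3. P is now [[1], [4], [6]].
Step i=3: Q has 3 at row 3, column 1; remove 6 from row 3 of P and reverse-bump: 6 enters row 2 and ejects 4; 4 enters row 1 and ejects 1. So w(3) = 1. P is now [[4], [6]].
Step i=2: Q has 2 at row 2, column 1; remove 6 from row 2 of P and reverse-bump: 6 enters row 1 and ejects 4. So w(2) = 4. P is now [[6]].
Step i=1: Q has 1 at row 1, column 1; remove that cell from P, ejecting 6. So w(1) = 6. P is now [].

So w = 6 4 1 3 5 7 2.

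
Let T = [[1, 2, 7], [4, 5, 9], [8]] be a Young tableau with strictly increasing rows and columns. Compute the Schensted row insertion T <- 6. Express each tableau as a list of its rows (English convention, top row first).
In row 1, 6 replaces 7 (the leftmost entry greater than 6); 7 is bumped to row 2. In row 2, 7 replaces 9 (the leftmost entry greater than 7); 9 is bumped to row 3. 9 is appended to row 3. The new tableau is [[1, 2, 6], [4, 5, 7], [8, 9]].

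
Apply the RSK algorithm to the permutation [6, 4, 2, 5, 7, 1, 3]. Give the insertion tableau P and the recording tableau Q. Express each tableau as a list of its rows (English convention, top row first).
P = [[1, 3, 7], [2, 5], [4], [6]], Q = [[1, 4, 5], [2, 7], [3], [6]]

Insert each entry of the permutation into P by Schensted row insertion, recording in Q the position of each new cell.

Insert 6: appended to row 1. P = [[6]].
Insert 4: 4 bumps 6 from row 1; 6 starts row 2. P = [[4], [6]].
Insert 2: 2 bumps 4 from row 1; 4 bumps 6 from row 2; 6 starts row 3. P = [[2], [4], [6]].
Insert 5: appended to row 1. P = [[2, 5], [4], [6]].
Insert 7: appended to row 1. P = [[2, 5, 7], [4], [6]].
Insert 1: 1 bumps 2 from row 1; 2 bumps 4 from row 2; 4 bumps 6 from row 3; 6 starts row 4. P = [[1, 5, 7], [2], [4], [6]].
Insert 3: 3 bumps 5 from row 1; 5 appends to row 2. P = [[1, 3, 7], [2, 5], [4], [6]].

So P = [[1, 3, 7], [2, 5], [4], [6]], Q = [[1, 4, 5], [2, 7], [3], [6]].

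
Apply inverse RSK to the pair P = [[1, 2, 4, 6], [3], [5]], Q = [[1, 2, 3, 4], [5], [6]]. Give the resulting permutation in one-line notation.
Reverse the RSK construction: for i from n down to 1, find the cell of Q containing i, remove the entry at that cell from P, and reverse-bump it up through P; the value ejected from row 1 is w(i).

Step i=6: Q has 6 at row 3, column 1; remove 5 from row 3 of P and reverse-bump: 5 enters row 2 and ejects 3; 3 enters row 1 and ejects 2. So w(6) = 2. P is now [[1, 3, 4, 6], [5]].
Step i=5: Q has 5 at row 2, column 1; remove 5 from row 2 of P and reverse-bump: 5 enters row 1 and ejects 4. So w(5) = 4. P is now [[1, 3, 5, 6]].
Step i=4: Q has 4 at row 1, column 4; remove that cell from P, ejecting 6. So w(4) = 6. P is now [[1, 3, 5]].
Step i=3: Q has 3 at row 1, column 3; remove that cell from P, ejecting 5. So w(3) = 5. P is now [[1, 3]].
Step i=2: Q has 2 at row 1, column 2; remove that cell from P, ejecting 3. So w(2) = 3. P is now [[1]].
Step i=1: Q has 1 at row 1, column 1; remove that cell from P, ejecting 1. So w(1) = 1. P is now [].

So w = 1 3 5 6 4 2.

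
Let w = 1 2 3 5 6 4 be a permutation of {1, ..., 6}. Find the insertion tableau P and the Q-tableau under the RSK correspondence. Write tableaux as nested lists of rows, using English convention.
Insert each entry of the permutation into P by Schensted row insertion, recording in Q the position of each new cell.

After inserting 1: P = [[1]].
After inserting 2: P = [[1, 2]].
After inserting 3: P = [[1, 2, 3]].
After inserting 5: P = [[1, 2, 3, 5]].
After inserting 6: P = [[1, 2, 3, 5, 6]].
After inserting 4: P = [[1, 2, 3, 4, 6], [5]].

So P = [[1, 2, 3, 4, 6], [5]], Q = [[1, 2, 3, 4, 5], [6]].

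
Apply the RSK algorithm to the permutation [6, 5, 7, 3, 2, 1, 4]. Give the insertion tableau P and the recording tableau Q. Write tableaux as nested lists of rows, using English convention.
Insert each entry of the permutation into P by Schensted row insertion, recording in Q the position of each new cell.

Insert 6: appended to row 1. P = [[6]], Q = [[1]].
Insert 5: 5 bumps 6 from row 1; 6 starts row 2. P = [[5], [6]], Q = [[1], [2]].
Insert 7: appended to row 1. P = [[5, 7], [6]], Q = [[1, 3], [2]].
Insert 3: 3 bumps 5 from row 1; 5 bumps 6 from row 2; 6 starts row 3. P = [[3, 7], [5], [6]], Q = [[1, 3], [2], [4]].
Insert 2: 2 bumps 3 from row 1; 3 bumps 5 from row 2; 5 bumps 6 from row 3; 6 starts row 4. P = [[2, 7], [3], [5], [6]], Q = [[1, 3], [2], [4], [5]].
Insert 1: 1 bumps 2 from row 1; 2 bumps 3 from row 2; 3 bumps 5 from row 3; 5 bumps 6 from row 4; 6 starts row 5. P = [[1, 7], [2], [3], [5], [6]], Q = [[1, 3], [2], [4], [5], [6]].
Insert 4: 4 bumps 7 from row 1; 7 appends to row 2. P = [[1, 4], [2, 7], [3], [5], [6]], Q = [[1, 3], [2, 7], [4], [5], [6]].

So P = [[1, 4], [2, 7], [3], [5], [6]], Q = [[1, 3], [2, 7], [4], [5], [6]].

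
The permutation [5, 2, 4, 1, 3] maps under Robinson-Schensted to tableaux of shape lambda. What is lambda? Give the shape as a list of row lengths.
[2, 2, 1]

Row-insert each entry into an empty tableau.

After inserting 5: P = [[5]].
After inserting 2: P = [[2], [5]].
After inserting 4: P = [[2, 4], [5]].
After inserting 1: P = [[1, 4], [2], [5]].
After inserting 3: P = [[1, 3], [2, 4], [5]].

The final insertion tableau P = [[1, 3], [2, 4], [5]] has shape [2, 2, 1].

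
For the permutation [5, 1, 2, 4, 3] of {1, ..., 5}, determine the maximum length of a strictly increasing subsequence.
3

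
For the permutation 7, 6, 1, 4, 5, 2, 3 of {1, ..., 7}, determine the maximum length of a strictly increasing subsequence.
3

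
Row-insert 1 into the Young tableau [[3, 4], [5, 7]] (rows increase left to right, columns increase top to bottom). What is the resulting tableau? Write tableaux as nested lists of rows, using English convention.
In row 1, 1 replaces 3 (the leftmost entry greater than 1); 3 is bumped to row 2. In row 2, 3 replaces 5 (the leftmost entry greater than 3); 5 is bumped to row 3. 5 starts a new row 3. The new tableau is [[1, 4], [3, 7], [5]].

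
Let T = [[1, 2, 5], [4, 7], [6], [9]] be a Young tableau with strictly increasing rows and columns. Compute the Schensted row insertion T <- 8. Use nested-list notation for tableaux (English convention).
[[1, 2, 5, 8], [4, 7], [6], [9]]

8 is larger than every entry of row 1, so it is appended to row 1. The new tableau is [[1, 2, 5, 8], [4, 7], [6], [9]].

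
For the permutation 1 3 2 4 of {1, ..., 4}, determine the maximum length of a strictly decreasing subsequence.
2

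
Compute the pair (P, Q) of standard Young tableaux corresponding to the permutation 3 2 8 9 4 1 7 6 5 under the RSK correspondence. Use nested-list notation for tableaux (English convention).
Insert each entry of the permutation into P by Schensted row insertion, recording in Q the position of each new cell.

After inserting 3: P = [[3]].
After inserting 2: P = [[2], [3]].
After inserting 8: P = [[2, 8], [3]].
After inserting 9: P = [[2, 8, 9], [3]].
After inserting 4: P = [[2, 4, 9], [3, 8]].
After inserting 1: P = [[1, 4, 9], [2, 8], [3]].
After inserting 7: P = [[1, 4, 7], [2, 8, 9], [3]].
After inserting 6: P = [[1, 4, 6], [2, 7, 9], [3, 8]].
After inserting 5: P = [[1, 4, 5], [2, 6, 9], [3, 7], [8]].

So P = [[1, 4, 5], [2, 6, 9], [3, 7], [8]], Q = [[1, 3, 4], [2, 5, 7], [6, 8], [9]].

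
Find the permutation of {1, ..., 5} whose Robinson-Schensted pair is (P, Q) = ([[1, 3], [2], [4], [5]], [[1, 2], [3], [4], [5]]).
Reverse the RSK construction: for i from n down to 1, find the cell of Q containing i, remove the entry at that cell from P, and reverse-bump it up through P; the value ejected from row 1 is w(i).

Step i=5: Q has 5 at row 4, column 1; remove 5 from row 4 of P and reverse-bump: 5 enters row 3 and ejects 4; 4 enters row 2 and ejects 2; 2 enters row 1 and ejects 1. So w(5) = 1. P is now [[2, 3], [4], [5]].
Step i=4: Q has 4 at row 3, column 1; remove 5 from row 3 of P and reverse-bump: 5 enters row 2 and ejects 4; 4 enters row 1 and ejects 3. So w(4) = 3. P is now [[2, 4], [5]].
Step i=3: Q has 3 at row 2, column 1; remove 5 from row 2 of P and reverse-bump: 5 enters row 1 and ejects 4. So w(3) = 4. P is now [[2, 5]].
Step i=2: Q has 2 at row 1, column 2; remove that cell from P, ejecting 5. So w(2) = 5. P is now [[2]].
Step i=1: Q has 1 at row 1, column 1; remove that cell from P, ejecting 2. So w(1) = 2. P is now [].

So w = 2 5 4 3 1.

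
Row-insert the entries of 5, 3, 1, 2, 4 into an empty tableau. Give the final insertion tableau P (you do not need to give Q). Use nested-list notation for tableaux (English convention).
P = [[1, 2, 4], [3], [5]]

Insert 5: appended to row 1. P = [[5]].
Insert 3: 3 bumps 5 from row 1; 5 starts row 2. P = [[3], [5]].
Insert 1: 1 bumps 3 from row 1; 3 bumps 5 from row 2; 5 starts row 3. P = [[1], [3], [5]].
Insert 2: appended to row 1. P = [[1, 2], [3], [5]].
Insert 4: appended to row 1. P = [[1, 2, 4], [3], [5]].

So P = [[1, 2, 4], [3], [5]].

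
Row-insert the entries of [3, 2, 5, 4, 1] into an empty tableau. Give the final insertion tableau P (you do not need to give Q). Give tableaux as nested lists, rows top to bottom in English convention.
After inserting 3: P = [[3]].
After inserting 2: P = [[2], [3]].
After inserting 5: P = [[2, 5], [3]].
After inserting 4: P = [[2, 4], [3, 5]].
After inserting 1: P = [[1, 4], [2, 5], [3]].

So P = [[1, 4], [2, 5], [3]].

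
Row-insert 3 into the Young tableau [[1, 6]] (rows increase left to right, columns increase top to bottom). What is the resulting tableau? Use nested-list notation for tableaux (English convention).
In row 1, 3 replaces 6 (the leftmost entry greater than 3); 6 is bumped to row 2. 6 starts a new row 2. The new tableau is [[1, 3], [6]].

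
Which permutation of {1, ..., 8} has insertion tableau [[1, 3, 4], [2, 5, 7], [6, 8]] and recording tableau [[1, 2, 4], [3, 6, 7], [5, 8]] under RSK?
2 6 5 8 1 3 7 4

Reverse the RSK construction: for i from n down to 1, find the cell of Q containing i, remove the entry at that cell from P, and reverse-bump it up through P; the value ejected from row 1 is w(i).

Step i=8: Q has 8 at row 3, column 2; remove 8 from row 3 of P and reverse-bump: 8 enters row 2 and ejects 7; 7 enters row 1 and ejects 4. So w(8) = 4. P is now [[1, 3, 7], [2, 5, 8], [6]].
Step i=7: Q has 7 at row 2, column 3; remove 8 from row 2 of P and reverse-bump: 8 enters row 1 and ejects 7. So w(7) = 7. P is now [[1, 3, 8], [2, 5], [6]].
Step i=6: Q has 6 at row 2, column 2; remove 5 from row 2 of P and reverse-bump: 5 enters row 1 and ejects 3. So w(6) = 3. P is now [[1, 5, 8], [2], [6]].
Step i=5: Q has 5 at row 3, column 1; remove 6 from row 3 of P and reverse-bump: 6 enters row 2 and ejects 2; 2 enters row 1 and ejects 1. So w(5) = 1. P is now [[2, 5, 8], [6]].
Step i=4: Q has 4 at row 1, column 3; remove that cell from P, ejecting 8. So w(4) = 8. P is now [[2, 5], [6]].
Step i=3: Q has 3 at row 2, column 1; remove 6 from row 2 of P and reverse-bump: 6 enters row 1 and ejects 5. So w(3) = 5. P is now [[2, 6]].
Step i=2: Q has 2 at row 1, column 2; remove that cell from P, ejecting 6. So w(2) = 6. P is now [[2]].
Step i=1: Q has 1 at row 1, column 1; remove that cell from P, ejecting 2. So w(1) = 2. P is now [].

So w = 2 6 5 8 1 3 7 4.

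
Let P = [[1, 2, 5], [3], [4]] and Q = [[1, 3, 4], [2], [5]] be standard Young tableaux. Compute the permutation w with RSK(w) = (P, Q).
Reverse RSK: for i = n, n-1, ..., 1, locate i in Q, remove the corresponding corner cell from P, and reverse-bump its entry up through P; the value ejected from row 1 is w(i).

So w = 4 1 3 5 2.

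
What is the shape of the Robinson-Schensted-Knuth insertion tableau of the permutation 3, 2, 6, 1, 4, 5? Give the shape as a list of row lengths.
Row-insert each entry into an empty tableau.

After inserting 3: P = [[3]].
After inserting 2: P = [[2], [3]].
After inserting 6: P = [[2, 6], [3]].
After inserting 1: P = [[1, 6], [2], [3]].
After inserting 4: P = [[1, 4], [2, 6], [3]].
After inserting 5: P = [[1, 4, 5], [2, 6], [3]].

The final insertion tableau P = [[1, 4, 5], [2, 6], [3]] has shape [3, 2, 1].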